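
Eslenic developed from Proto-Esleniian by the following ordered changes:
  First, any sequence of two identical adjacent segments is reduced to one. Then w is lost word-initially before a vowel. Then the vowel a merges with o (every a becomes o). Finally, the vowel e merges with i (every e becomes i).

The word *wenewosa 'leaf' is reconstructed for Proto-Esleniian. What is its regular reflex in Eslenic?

Eslenic: *wenewosa > enewosa > enewoso > iniwoso  (by glide loss, vowel merger, vowel merger)

iniwoso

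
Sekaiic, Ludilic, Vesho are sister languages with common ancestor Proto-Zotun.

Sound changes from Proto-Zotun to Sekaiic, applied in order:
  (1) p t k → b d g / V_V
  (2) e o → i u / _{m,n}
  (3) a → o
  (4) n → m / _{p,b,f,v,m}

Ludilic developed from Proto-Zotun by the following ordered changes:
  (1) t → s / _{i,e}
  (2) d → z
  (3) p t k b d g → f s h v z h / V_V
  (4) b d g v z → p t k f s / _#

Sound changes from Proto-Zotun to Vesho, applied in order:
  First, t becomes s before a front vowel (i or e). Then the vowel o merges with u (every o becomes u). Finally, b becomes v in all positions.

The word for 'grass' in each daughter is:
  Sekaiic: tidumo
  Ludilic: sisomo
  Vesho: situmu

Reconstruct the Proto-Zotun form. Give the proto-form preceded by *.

Position 3: Sekaiic has d, Ludilic has s, Vesho has t. Vesho preserves t here (none of its changes turn any other segment into t), so the proto-segment is *t.
Position 1: Sekaiic has t, Ludilic has s, Vesho has s. Sekaiic preserves t here (none of its changes turn any other segment into t), so the proto-segment is *t.
Position 4: Sekaiic has u, Ludilic has o, Vesho has u. Ludilic preserves o here (none of its changes turn any other segment into o), so the proto-segment is *o.
Verify the candidate proto-form against each daughter:
Sekaiic: start from *titomo.
  rule 1 (intervocalic voicing): titomo → tidomo
  rule 2 (pre-nasal raising): tidomo → tidumo
  rule 3: no change — tidumo
  rule 4: no change — tidumo
  ⇒ Sekaiic tidumo
Ludilic: start from *titomo.
  rule 1 (palatalisation): titomo → sitomo
  rule 2: no change — sitomo
  rule 3 (intervocalic lenition): sitomo → sisomo
  rule 4: no change — sisomo
  ⇒ Ludilic sisomo
Vesho: *titomo
  titomo → sitomo   [palatalisation]
  sitomo → situmu   [vowel merger]
  situmu (rule 3 does not apply)
  giving Vesho situmu.
No other proto-form is consistent with every reflex, so the reconstruction is *titomo.

*titomo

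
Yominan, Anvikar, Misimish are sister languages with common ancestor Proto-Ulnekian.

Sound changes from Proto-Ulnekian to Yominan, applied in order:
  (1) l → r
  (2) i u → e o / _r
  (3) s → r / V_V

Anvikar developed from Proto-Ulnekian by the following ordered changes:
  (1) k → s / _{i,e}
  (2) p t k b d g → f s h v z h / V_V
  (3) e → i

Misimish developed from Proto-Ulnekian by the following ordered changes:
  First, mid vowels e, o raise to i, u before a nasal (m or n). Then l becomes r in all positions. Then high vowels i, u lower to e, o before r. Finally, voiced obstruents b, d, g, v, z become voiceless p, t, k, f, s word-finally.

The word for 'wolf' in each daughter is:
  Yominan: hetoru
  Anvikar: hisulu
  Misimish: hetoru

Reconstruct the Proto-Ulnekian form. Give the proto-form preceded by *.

Position 5: Yominan has r, Anvikar has l, Misimish has r. Anvikar preserves l here (none of its changes turn any other segment into l), so the proto-segment is *l.
Position 3: Yominan has t, Anvikar has s, Misimish has t. Yominan preserves t here (none of its changes turn any other segment into t), so the proto-segment is *t.
Continuing position by position gives *hetulu; check it forward:
Yominan: *hetulu > heturu > hetoru  (by unconditioned shift, pre-rhotic lowering)
Anvikar: *hetulu > hesulu > hisulu  (by intervocalic lenition, vowel merger)
Misimish: *hetulu
  hetulu (rule 1 does not apply)
  hetulu → heturu   [unconditioned shift]
  heturu → hetoru   [pre-rhotic lowering]
  hetoru (rule 4 does not apply)
  giving Misimish hetoru.
No other proto-form is consistent with every reflex, so the reconstruction is *hetulu.

*hetulu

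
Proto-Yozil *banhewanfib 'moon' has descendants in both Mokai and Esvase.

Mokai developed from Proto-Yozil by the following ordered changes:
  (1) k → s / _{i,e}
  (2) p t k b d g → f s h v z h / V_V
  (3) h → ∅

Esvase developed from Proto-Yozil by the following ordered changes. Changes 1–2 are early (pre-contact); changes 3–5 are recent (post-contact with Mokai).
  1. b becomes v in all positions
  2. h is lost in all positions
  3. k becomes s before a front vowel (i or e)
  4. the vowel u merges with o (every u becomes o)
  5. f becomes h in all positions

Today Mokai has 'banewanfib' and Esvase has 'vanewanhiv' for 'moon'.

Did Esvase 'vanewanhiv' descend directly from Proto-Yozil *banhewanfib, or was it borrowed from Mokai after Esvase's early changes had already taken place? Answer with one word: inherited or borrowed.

inherited

If inherited, *banhewanfib would pass through all of Esvase's changes:
Esvase: *banhewanfib > vanhewanfiv > vanewanfiv > vanewanhiv  (by unconditioned shift, h-loss, unconditioned shift)
If borrowed from Mokai 'banewanfib' after the early changes, it would undergo only the recent ones:
  rule 3 (palatalisation): no change (banewanfib)
  rule 4 (vowel merger): no change (banewanfib)
  rule 5 (unconditioned shift): banewanfib → banewanhib
  ⇒ as a loan: banewanhib
Esvase 'vanewanhiv' matches the inherited outcome exactly, so it is an inherited cognate, not a loan.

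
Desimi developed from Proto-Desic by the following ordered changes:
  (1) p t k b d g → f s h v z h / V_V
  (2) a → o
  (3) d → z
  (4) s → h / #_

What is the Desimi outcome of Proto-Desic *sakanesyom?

hohonesyom

Desimi: *sakanesyom
  sakanesyom → sahanesyom   [intervocalic lenition]
  sahanesyom → sohonesyom   [vowel merger]
  sohonesyom (rule 3 does not apply)
  sohonesyom → hohonesyom   [debuccalisation]
  giving Desimi hohonesyom.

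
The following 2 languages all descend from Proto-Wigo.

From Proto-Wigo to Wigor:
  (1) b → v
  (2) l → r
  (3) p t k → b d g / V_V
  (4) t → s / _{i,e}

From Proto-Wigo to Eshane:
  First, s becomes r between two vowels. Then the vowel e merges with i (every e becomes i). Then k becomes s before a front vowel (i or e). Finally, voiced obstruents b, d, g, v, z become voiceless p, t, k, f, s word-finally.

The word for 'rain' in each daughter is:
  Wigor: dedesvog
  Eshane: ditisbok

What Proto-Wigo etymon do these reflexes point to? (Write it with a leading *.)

*detesbog

Position 3: Wigor has d, Eshane has t. Taking the neighbouring segments as reconstructed: Wigor d could go back to *t or *d; Eshane t can only go back to *t — the one source consistent with every daughter is *t.
Position 8: Wigor has g, Eshane has k. Taking the neighbouring segments as reconstructed: Wigor g can only go back to *g; Eshane k could go back to *k or *g — the one source consistent with every daughter is *g.
Verify the candidate proto-form against each daughter:
Wigor: *detesbog > detesvog > dedesvog  (by unconditioned shift, intervocalic voicing)
Eshane: *detesbog > ditisbog > ditisbok  (by vowel merger, final devoicing)
No other proto-form is consistent with every reflex, so the reconstruction is *detesbog.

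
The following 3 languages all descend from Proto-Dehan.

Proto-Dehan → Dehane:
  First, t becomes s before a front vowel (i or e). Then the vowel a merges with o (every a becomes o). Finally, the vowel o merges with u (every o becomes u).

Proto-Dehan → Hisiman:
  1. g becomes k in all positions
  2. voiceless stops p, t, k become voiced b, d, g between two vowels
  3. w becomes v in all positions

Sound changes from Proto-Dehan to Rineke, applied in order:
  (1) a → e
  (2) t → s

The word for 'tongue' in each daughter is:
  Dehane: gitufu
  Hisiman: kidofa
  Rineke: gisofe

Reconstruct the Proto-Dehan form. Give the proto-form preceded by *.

*gitofa

Position 3: Dehane has t, Hisiman has d, Rineke has s. Dehane preserves t here (none of its changes turn any other segment into t), so the proto-segment is *t.
Position 1: Dehane has g, Hisiman has k, Rineke has g. Dehane preserves g here (none of its changes turn any other segment into g), so the proto-segment is *g.
This points to *gitofa. Verify forward in each daughter:
Dehane: *gitofa
  gitofa (rule 1 does not apply)
  gitofa → gitofo   [vowel merger]
  gitofo → gitufu   [vowel merger]
  giving Dehane gitufu.
Hisiman: *gitofa > kitofa > kidofa  (by unconditioned shift, intervocalic voicing)
Rineke: start from *gitofa.
  rule 1 (vowel merger): gitofa → gitofe
  rule 2 (unconditioned shift): gitofe → gisofe
  ⇒ Rineke gisofe
Only *gitofa yields all of Dehane gitufu, Hisiman kidofa, Rineke gisofe.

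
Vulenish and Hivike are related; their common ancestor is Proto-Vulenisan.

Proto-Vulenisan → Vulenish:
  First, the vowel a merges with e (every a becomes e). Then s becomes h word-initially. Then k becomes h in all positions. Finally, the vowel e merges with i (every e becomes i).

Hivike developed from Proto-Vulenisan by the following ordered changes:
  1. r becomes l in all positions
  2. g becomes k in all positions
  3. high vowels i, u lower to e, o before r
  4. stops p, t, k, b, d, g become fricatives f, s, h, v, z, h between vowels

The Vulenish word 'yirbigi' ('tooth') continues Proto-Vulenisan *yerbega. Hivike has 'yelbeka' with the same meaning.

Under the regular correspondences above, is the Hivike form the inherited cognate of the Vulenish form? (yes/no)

Derive the expected Hivike reflex of *yerbega:
Hivike: *yerbega
  yerbega → yelbega   [unconditioned shift]
  yelbega → yelbeka   [unconditioned shift]
  yelbeka (rule 3 does not apply)
  yelbeka → yelbeha   [intervocalic lenition]
  giving Hivike yelbeha.
The regular Hivike reflex would be 'yelbeha', but the attested form is 'yelbeka'. The correspondence is irregular, so they are not cognates (the Hivike form has a different source).

no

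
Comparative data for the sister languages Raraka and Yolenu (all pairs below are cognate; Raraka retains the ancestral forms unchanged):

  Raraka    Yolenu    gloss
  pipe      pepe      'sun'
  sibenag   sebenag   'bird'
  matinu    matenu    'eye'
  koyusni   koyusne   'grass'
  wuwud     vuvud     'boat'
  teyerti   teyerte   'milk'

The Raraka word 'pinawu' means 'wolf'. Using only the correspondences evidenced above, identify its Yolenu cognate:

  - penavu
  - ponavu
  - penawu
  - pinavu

matinu ~ matenu — Raraka i corresponds to Yolenu e after a consonant, before a nasal.
wuwud ~ vuvud — Raraka w corresponds to Yolenu v between vowels (before a back vowel).
Applying these to Raraka 'pinawu':
  pinawu → penawu   (i→e after a consonant, before a nasal)
  penawu → penavu   (w→v between vowels (before a back vowel))
So the Yolenu cognate is 'penavu'.

penavu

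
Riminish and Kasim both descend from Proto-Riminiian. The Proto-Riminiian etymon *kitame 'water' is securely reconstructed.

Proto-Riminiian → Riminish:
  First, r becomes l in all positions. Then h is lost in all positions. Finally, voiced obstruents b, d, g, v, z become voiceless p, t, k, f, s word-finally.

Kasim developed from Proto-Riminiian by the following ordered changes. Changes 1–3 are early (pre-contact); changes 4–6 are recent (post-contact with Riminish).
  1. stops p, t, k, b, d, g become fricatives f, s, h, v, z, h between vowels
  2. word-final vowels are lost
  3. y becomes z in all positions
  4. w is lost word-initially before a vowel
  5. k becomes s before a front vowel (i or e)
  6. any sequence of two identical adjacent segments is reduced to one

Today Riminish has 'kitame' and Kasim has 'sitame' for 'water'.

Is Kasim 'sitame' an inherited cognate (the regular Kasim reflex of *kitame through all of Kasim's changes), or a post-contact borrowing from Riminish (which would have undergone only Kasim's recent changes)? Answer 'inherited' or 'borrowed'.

borrowed

If inherited, *kitame would pass through all of Kasim's changes:
Kasim: *kitame > kisame > kisam > sisam  (by intervocalic lenition, apocope, palatalisation)
If borrowed from Riminish 'kitame' after the early changes, it would undergo only the recent ones:
  rule 4 (glide loss): no change (kitame)
  rule 5 (palatalisation): kitame → sitame
  rule 6 (degemination): no change (sitame)
  ⇒ as a loan: sitame
Kasim 'sitame' matches the loan outcome 'sitame', not the inherited 'sisam' — it skipped the early Kasim changes, so it was borrowed from Riminish.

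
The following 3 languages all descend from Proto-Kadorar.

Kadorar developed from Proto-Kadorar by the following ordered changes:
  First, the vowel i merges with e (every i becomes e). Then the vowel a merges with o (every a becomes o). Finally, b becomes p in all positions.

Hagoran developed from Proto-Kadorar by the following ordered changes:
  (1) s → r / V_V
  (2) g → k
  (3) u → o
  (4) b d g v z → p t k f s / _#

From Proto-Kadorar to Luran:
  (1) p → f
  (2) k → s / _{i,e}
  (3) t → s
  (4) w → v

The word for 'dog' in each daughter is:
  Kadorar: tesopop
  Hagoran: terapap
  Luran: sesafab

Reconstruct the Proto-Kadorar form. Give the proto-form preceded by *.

Position 1: Kadorar has t, Hagoran has t, Luran has s. Kadorar preserves t here (none of its changes turn any other segment into t), so the proto-segment is *t.
Position 4: Kadorar has o, Hagoran has a, Luran has a. Hagoran preserves a here (none of its changes turn any other segment into a), so the proto-segment is *a.
This points to *tesapab. Verify forward in each daughter:
Kadorar: *tesapab
  tesapab (rule 1 does not apply)
  tesapab → tesopob   [vowel merger]
  tesopob → tesopop   [unconditioned shift]
  giving Kadorar tesopop.
Hagoran: *tesapab
  tesapab → terapab   [rhotacism]
  terapab (rule 2 does not apply)
  terapab (rule 3 does not apply)
  terapab → terapap   [final devoicing]
  giving Hagoran terapap.
Luran: *tesapab > tesafab > sesafab  (by unconditioned shift, unconditioned shift)
Only *tesapab yields all of Kadorar tesopop, Hagoran terapap, Luran sesafab.

*tesapab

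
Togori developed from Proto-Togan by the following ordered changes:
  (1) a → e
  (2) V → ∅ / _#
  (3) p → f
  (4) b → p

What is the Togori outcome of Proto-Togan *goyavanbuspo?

Togori: *goyavanbuspo
  goyavanbuspo → goyevenbuspo   [vowel merger]
  goyevenbuspo → goyevenbusp   [apocope]
  goyevenbusp → goyevenbusf   [unconditioned shift]
  goyevenbusf → goyevenpusf   [unconditioned shift]
  giving Togori goyevenpusf.

goyevenpusf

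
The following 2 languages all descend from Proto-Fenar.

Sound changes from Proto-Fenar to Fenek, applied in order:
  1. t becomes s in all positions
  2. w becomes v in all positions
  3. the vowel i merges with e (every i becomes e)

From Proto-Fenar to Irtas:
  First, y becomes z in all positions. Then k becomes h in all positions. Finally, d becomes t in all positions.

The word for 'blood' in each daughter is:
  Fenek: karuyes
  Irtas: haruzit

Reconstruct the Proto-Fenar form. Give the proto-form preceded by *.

Position 5: Fenek has y, Irtas has z. Fenek preserves y here (none of its changes turn any other segment into y), so the proto-segment is *y.
Position 6: Fenek has e, Irtas has i. Irtas preserves i here (none of its changes turn any other segment into i), so the proto-segment is *i.
This points to *karuyit. Verify forward in each daughter:
Fenek: *karuyit > karuyis > karuyes  (by unconditioned shift, vowel merger)
Irtas: start from *karuyit.
  rule 1 (unconditioned shift): karuyit → karuzit
  rule 2 (unconditioned shift): karuzit → haruzit
  rule 3: no change — haruzit
  ⇒ Irtas haruzit
*karuyit is the unique common source.

*karuyit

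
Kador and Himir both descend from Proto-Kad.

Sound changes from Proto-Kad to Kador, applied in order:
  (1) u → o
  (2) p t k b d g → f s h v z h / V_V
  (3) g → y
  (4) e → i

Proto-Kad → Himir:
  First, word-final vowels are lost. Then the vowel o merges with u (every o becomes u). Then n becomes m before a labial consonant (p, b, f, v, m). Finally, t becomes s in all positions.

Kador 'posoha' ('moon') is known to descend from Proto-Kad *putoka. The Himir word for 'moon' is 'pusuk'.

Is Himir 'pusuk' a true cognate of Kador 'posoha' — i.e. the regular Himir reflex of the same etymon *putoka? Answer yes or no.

Derive the expected Himir reflex of *putoka:
Himir: *putoka
  putoka → putok   [apocope]
  putok → putuk   [vowel merger]
  putuk (rule 3 does not apply)
  putuk → pusuk   [unconditioned shift]
  giving Himir pusuk.
Himir 'pusuk' matches the regular reflex exactly, so the pair is cognate.

yes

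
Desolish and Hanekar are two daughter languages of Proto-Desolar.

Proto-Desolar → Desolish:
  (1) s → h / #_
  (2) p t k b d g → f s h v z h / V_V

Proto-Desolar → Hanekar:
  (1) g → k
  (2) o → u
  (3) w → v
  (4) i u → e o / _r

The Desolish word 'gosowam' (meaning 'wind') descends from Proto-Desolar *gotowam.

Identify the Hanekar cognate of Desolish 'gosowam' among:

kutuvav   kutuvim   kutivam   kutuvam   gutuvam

Hanekar: start from *gotowam.
  rule 1 (unconditioned shift): gotowam → kotowam
  rule 2 (vowel merger): kotowam → kutuwam
  rule 3 (unconditioned shift): kutuwam → kutuvam
  rule 4: no change — kutuvam
  ⇒ Hanekar kutuvam
The other candidates each miss or misapply at least one Hanekar change.

kutuvam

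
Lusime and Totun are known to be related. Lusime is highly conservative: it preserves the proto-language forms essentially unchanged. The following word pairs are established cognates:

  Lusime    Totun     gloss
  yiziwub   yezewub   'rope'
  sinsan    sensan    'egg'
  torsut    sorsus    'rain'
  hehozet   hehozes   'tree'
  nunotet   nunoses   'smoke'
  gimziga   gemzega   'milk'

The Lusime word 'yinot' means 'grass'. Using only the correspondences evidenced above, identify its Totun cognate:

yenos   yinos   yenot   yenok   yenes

sinsan ~ sensan — Lusime i corresponds to Totun e after a consonant, before a nasal.
torsut ~ sorsus, hehozet ~ hehozes — Lusime t corresponds to Totun s word-finally.
Applying these to Lusime 'yinot':
  yinot → yenot   (i→e after a consonant, before a nasal)
  yenot → yenos   (t→s word-finally)
So the Totun cognate is 'yenos'.

yenos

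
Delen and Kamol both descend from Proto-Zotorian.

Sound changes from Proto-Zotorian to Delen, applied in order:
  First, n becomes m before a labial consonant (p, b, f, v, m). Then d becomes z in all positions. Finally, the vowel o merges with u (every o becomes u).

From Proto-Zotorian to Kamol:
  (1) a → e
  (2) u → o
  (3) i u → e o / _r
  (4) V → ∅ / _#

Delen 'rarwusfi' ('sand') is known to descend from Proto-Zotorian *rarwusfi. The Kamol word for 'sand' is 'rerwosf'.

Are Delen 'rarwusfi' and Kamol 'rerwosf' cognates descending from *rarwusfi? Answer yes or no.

yes

Derive the expected Kamol reflex of *rarwusfi:
Kamol: *rarwusfi
  rarwusfi → rerwusfi   [vowel merger]
  rerwusfi → rerwosfi   [vowel merger]
  rerwosfi (rule 3 does not apply)
  rerwosfi → rerwosf   [apocope]
  giving Kamol rerwosf.
Kamol 'rerwosf' matches the regular reflex exactly, so the pair is cognate.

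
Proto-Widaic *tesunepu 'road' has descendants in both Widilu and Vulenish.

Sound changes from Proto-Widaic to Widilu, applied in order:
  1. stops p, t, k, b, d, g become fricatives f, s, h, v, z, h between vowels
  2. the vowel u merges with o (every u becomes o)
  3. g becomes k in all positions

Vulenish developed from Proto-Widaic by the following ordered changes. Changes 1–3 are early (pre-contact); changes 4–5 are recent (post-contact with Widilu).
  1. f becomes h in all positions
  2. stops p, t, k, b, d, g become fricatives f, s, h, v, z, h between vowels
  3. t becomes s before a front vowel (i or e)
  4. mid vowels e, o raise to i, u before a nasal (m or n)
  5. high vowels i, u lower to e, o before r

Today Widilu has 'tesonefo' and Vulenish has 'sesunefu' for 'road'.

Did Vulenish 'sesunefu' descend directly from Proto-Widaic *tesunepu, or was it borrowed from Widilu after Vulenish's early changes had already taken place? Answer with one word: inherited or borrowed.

inherited

If inherited, *tesunepu would pass through all of Vulenish's changes:
Vulenish: start from *tesunepu.
  rule 1: no change — tesunepu
  rule 2 (intervocalic lenition): tesunepu → tesunefu
  rule 3 (palatalisation): tesunefu → sesunefu
  rule 4: no change — sesunefu
  rule 5: no change — sesunefu
  ⇒ Vulenish sesunefu
If borrowed from Widilu 'tesonefo' after the early changes, it would undergo only the recent ones:
  rule 4 (pre-nasal raising): tesonefo → tesunefo
  rule 5 (pre-rhotic lowering): no change (tesunefo)
  ⇒ as a loan: tesunefo
Vulenish 'sesunefu' matches the inherited outcome exactly, so it is an inherited cognate, not a loan.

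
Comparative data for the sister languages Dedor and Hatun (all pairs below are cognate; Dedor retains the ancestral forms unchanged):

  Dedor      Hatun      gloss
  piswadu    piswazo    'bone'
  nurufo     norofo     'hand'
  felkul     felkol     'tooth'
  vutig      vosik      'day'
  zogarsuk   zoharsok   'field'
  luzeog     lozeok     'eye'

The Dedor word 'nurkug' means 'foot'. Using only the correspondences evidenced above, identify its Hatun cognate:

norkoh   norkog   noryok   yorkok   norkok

norkok

nurufo ~ norofo — Dedor u corresponds to Hatun o after a consonant, before r.
felkul ~ felkol, vutig ~ vosik — Dedor u corresponds to Hatun o after a consonant, before a consonant other than r, m, n, p, b, f, v.
vutig ~ vosik, luzeog ~ lozeok — Dedor g corresponds to Hatun k word-finally.
Applying these to Dedor 'nurkug':
  nurkug → norkug   (u→o after a consonant, before r)
  norkug → norkog   (u→o after a consonant, before a consonant other than r, m, n, p, b, f, v)
  norkog → norkok   (g→k word-finally)
So the Hatun cognate is 'norkok'.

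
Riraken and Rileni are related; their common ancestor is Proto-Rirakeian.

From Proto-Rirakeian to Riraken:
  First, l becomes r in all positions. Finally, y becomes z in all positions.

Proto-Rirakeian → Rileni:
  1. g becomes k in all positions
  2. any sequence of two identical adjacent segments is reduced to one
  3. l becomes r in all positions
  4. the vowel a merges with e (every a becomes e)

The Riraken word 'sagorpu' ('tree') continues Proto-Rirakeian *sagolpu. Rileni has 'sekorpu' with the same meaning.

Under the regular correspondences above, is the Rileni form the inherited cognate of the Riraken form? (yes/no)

yes

Derive the expected Rileni reflex of *sagolpu:
Rileni: *sagolpu
  sagolpu → sakolpu   [unconditioned shift]
  sakolpu (rule 2 does not apply)
  sakolpu → sakorpu   [unconditioned shift]
  sakorpu → sekorpu   [vowel merger]
  giving Rileni sekorpu.
Rileni 'sekorpu' matches the regular reflex exactly, so the pair is cognate.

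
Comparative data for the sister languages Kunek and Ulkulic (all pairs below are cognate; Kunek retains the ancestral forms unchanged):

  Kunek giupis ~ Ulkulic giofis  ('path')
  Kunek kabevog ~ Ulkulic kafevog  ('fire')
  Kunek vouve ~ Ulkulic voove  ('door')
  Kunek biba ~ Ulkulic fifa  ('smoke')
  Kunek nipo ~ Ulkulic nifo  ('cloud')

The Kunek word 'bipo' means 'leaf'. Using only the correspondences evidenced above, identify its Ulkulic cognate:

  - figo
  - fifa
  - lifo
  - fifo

biba ~ fifa — Kunek b corresponds to Ulkulic f word-initially before a front vowel.
nipo ~ nifo — Kunek p corresponds to Ulkulic f between vowels (before a back vowel).
Applying these to Kunek 'bipo':
  bipo → fipo   (b→f word-initially before a front vowel)
  fipo → fifo   (p→f between vowels (before a back vowel))
So the Ulkulic cognate is 'fifo'.

fifo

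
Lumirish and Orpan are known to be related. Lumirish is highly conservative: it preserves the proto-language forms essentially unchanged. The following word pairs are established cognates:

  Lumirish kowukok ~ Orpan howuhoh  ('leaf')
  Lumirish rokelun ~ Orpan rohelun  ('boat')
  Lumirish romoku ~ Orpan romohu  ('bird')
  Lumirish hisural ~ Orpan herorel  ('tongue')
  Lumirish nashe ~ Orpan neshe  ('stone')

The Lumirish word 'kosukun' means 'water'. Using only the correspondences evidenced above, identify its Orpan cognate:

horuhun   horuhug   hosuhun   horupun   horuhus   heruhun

kowukok ~ howuhoh — Lumirish k corresponds to Orpan h word-initially before a back vowel.
hisural ~ herorel — Lumirish s corresponds to Orpan r between vowels (before a back vowel).
romoku ~ romohu — Lumirish k corresponds to Orpan h between vowels (before a back vowel).
Applying these to Lumirish 'kosukun':
  kosukun → hosukun   (k→h word-initially before a back vowel)
  hosukun → horukun   (s→r between vowels (before a back vowel))
  horukun → horuhun   (k→h between vowels (before a back vowel))
So the Orpan cognate is 'horuhun'.

horuhun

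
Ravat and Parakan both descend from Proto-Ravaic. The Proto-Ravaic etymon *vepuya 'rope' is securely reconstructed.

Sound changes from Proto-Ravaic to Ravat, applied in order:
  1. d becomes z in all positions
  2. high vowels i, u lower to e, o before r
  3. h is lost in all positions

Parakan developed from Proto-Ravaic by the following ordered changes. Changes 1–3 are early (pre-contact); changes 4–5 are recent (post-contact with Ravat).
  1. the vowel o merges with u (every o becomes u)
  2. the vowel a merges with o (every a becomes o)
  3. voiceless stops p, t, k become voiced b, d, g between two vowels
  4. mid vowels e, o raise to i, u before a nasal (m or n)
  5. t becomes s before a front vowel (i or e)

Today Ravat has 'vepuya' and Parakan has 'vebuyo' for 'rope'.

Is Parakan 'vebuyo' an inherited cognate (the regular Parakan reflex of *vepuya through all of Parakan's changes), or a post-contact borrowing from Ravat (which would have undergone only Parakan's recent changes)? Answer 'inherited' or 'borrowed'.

inherited

If inherited, *vepuya would pass through all of Parakan's changes:
Parakan: start from *vepuya.
  rule 1: no change — vepuya
  rule 2 (vowel merger): vepuya → vepuyo
  rule 3 (intervocalic voicing): vepuyo → vebuyo
  rule 4: no change — vebuyo
  rule 5: no change — vebuyo
  ⇒ Parakan vebuyo
If borrowed from Ravat 'vepuya' after the early changes, it would undergo only the recent ones:
  rule 4 (pre-nasal raising): no change (vepuya)
  rule 5 (palatalisation): no change (vepuya)
  ⇒ as a loan: vepuya
Parakan 'vebuyo' matches the inherited outcome exactly, so it is an inherited cognate, not a loan.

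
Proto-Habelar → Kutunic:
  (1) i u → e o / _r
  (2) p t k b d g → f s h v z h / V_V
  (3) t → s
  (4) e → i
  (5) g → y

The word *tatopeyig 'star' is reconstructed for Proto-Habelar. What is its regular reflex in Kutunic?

sasofiyiy

Kutunic: start from *tatopeyig.
  rule 1: no change — tatopeyig
  rule 2 (intervocalic lenition): tatopeyig → tasofeyig
  rule 3 (unconditioned shift): tasofeyig → sasofeyig
  rule 4 (vowel merger): sasofeyig → sasofiyig
  rule 5 (unconditioned shift): sasofiyig → sasofiyiy
  ⇒ Kutunic sasofiyiy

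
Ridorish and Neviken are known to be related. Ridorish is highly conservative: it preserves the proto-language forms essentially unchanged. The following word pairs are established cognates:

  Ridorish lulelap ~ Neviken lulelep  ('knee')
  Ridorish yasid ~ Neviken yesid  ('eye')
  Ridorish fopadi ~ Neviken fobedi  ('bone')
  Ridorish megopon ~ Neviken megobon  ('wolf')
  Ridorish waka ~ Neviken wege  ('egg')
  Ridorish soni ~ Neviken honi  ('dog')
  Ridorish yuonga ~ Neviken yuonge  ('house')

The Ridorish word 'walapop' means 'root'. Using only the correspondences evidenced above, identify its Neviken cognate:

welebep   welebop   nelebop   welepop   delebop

yasid ~ yesid, fopadi ~ fobedi — Ridorish a corresponds to Neviken e after a consonant, before a consonant other than r, m, n, p, b, f, v.
lulelap ~ lulelep — Ridorish a corresponds to Neviken e after a consonant, before a labial obstruent.
megopon ~ megobon — Ridorish p corresponds to Neviken b between vowels (before a back vowel).
Applying these to Ridorish 'walapop':
  walapop → welapop   (a→e after a consonant, before a consonant other than r, m, n, p, b, f, v)
  welapop → welepop   (a→e after a consonant, before a labial obstruent)
  welepop → welebop   (p→b between vowels (before a back vowel))
So the Neviken cognate is 'welebop'.

welebop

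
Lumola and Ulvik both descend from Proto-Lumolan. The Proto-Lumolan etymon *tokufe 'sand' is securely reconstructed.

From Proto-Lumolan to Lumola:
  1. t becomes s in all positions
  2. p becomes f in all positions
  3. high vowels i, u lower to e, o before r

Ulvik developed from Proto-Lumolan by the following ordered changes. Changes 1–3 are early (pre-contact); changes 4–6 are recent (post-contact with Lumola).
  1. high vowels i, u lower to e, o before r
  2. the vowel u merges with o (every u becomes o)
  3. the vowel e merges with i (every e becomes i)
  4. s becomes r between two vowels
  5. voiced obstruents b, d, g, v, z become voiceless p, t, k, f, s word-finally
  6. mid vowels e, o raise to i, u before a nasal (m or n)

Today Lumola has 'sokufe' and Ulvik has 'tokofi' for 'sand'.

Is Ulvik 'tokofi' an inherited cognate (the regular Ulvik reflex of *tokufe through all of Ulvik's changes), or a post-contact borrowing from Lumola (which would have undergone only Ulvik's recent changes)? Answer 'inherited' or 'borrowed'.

If inherited, *tokufe would pass through all of Ulvik's changes:
Ulvik: *tokufe
  tokufe (rule 1 does not apply)
  tokufe → tokofe   [vowel merger]
  tokofe → tokofi   [vowel merger]
  tokofi (rule 4 does not apply)
  tokofi (rule 5 does not apply)
  tokofi (rule 6 does not apply)
  giving Ulvik tokofi.
If borrowed from Lumola 'sokufe' after the early changes, it would undergo only the recent ones:
  rule 4 (rhotacism): no change (sokufe)
  rule 5 (final devoicing): no change (sokufe)
  rule 6 (pre-nasal raising): no change (sokufe)
  ⇒ as a loan: sokufe
Ulvik 'tokofi' matches the inherited outcome exactly, so it is an inherited cognate, not a loan.

inherited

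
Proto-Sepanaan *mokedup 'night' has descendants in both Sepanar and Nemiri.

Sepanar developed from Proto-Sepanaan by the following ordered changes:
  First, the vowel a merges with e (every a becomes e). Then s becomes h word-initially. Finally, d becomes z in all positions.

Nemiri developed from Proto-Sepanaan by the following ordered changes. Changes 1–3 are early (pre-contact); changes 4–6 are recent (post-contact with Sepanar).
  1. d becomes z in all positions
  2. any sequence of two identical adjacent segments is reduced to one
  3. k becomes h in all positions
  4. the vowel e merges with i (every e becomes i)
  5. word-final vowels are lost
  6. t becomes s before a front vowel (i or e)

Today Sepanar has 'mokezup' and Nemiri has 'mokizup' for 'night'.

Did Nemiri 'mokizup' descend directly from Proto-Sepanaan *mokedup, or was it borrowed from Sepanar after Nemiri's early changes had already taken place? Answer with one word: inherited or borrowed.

If inherited, *mokedup would pass through all of Nemiri's changes:
Nemiri: *mokedup
  mokedup → mokezup   [unconditioned shift]
  mokezup (rule 2 does not apply)
  mokezup → mohezup   [unconditioned shift]
  mohezup → mohizup   [vowel merger]
  mohizup (rule 5 does not apply)
  mohizup (rule 6 does not apply)
  giving Nemiri mohizup.
If borrowed from Sepanar 'mokezup' after the early changes, it would undergo only the recent ones:
  rule 4 (vowel merger): mokezup → mokizup
  rule 5 (apocope): no change (mokizup)
  rule 6 (palatalisation): no change (mokizup)
  ⇒ as a loan: mokizup
Nemiri 'mokizup' matches the loan outcome 'mokizup', not the inherited 'mohizup' — it skipped the early Nemiri changes, so it was borrowed from Sepanar.

borrowed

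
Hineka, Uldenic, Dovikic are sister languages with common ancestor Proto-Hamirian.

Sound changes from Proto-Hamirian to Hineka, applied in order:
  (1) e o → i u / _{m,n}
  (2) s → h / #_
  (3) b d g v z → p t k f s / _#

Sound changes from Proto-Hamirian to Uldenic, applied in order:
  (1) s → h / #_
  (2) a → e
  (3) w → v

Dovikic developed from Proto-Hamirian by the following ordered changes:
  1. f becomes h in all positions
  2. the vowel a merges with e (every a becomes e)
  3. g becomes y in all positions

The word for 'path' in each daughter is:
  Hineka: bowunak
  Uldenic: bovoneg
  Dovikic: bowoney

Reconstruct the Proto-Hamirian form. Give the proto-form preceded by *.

*bowonag

Position 6: Hineka has a, Uldenic has e, Dovikic has e. Hineka preserves a here (none of its changes turn any other segment into a), so the proto-segment is *a.
Position 7: Hineka has k, Uldenic has g, Dovikic has y. Uldenic preserves g here (none of its changes turn any other segment into g), so the proto-segment is *g.
Position 3: Hineka has w, Uldenic has v, Dovikic has w. Hineka preserves w here (none of its changes turn any other segment into w), so the proto-segment is *w.
This points to *bowonag. Verify forward in each daughter:
Hineka: start from *bowonag.
  rule 1 (pre-nasal raising): bowonag → bowunag
  rule 2: no change — bowunag
  rule 3 (final devoicing): bowunag → bowunak
  ⇒ Hineka bowunak
Uldenic: start from *bowonag.
  rule 1: no change — bowonag
  rule 2 (vowel merger): bowonag → bowoneg
  rule 3 (unconditioned shift): bowoneg → bovoneg
  ⇒ Uldenic bovoneg
Dovikic: start from *bowonag.
  rule 1: no change — bowonag
  rule 2 (vowel merger): bowonag → bowoneg
  rule 3 (unconditioned shift): bowoneg → bowoney
  ⇒ Dovikic bowoney
*bowonag is the unique common source.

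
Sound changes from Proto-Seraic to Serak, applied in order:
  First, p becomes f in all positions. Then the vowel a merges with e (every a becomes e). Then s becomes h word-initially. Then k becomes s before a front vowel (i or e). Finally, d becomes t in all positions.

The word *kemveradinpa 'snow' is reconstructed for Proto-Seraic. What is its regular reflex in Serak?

semveretinfe

Serak: *kemveradinpa
  kemveradinpa → kemveradinfa   [unconditioned shift]
  kemveradinfa → kemveredinfe   [vowel merger]
  kemveredinfe (rule 3 does not apply)
  kemveredinfe → semveredinfe   [palatalisation]
  semveredinfe → semveretinfe   [unconditioned shift]
  giving Serak semveretinfe.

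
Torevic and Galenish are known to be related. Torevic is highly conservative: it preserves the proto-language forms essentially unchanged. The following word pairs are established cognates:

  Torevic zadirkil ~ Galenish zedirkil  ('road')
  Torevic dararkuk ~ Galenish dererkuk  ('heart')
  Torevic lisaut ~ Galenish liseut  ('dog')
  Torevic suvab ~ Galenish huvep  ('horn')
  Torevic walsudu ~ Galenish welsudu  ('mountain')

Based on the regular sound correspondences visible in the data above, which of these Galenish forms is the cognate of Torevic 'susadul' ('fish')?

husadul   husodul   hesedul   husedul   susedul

husedul

suvab ~ huvep — Torevic s corresponds to Galenish h word-initially before a back vowel.
zadirkil ~ zedirkil, walsudu ~ welsudu — Torevic a corresponds to Galenish e after a consonant, before a consonant other than r, m, n, p, b, f, v.
Applying these to Torevic 'susadul':
  susadul → husadul   (s→h word-initially before a back vowel)
  husadul → husedul   (a→e after a consonant, before a consonant other than r, m, n, p, b, f, v)
So the Galenish cognate is 'husedul'.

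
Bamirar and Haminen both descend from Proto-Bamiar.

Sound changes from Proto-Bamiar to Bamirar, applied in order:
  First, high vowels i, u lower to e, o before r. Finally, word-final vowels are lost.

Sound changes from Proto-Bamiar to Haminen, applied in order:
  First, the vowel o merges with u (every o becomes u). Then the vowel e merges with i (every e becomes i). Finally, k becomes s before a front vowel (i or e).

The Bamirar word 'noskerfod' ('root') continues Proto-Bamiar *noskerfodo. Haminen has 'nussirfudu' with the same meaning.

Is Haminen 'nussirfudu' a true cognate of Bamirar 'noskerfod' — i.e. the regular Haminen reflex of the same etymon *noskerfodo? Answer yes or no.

Derive the expected Haminen reflex of *noskerfodo:
Haminen: *noskerfodo > nuskerfudu > nuskirfudu > nussirfudu  (by vowel merger, vowel merger, palatalisation)
Haminen 'nussirfudu' matches the regular reflex exactly, so the pair is cognate.

yes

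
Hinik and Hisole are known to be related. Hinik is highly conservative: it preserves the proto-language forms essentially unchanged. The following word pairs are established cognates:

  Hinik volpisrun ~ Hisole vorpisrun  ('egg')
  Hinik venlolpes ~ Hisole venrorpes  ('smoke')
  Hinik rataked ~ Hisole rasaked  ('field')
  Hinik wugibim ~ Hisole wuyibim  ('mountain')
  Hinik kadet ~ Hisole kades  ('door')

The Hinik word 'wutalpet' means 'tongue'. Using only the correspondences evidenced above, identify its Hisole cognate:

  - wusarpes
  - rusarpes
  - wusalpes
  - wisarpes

rataked ~ rasaked — Hinik t corresponds to Hisole s between vowels (before a back vowel).
volpisrun ~ vorpisrun, venlolpes ~ venrorpes — Hinik l corresponds to Hisole r after a vowel, before a labial obstruent.
kadet ~ kades — Hinik t corresponds to Hisole s word-finally.
Applying these to Hinik 'wutalpet':
  wutalpet → wusalpet   (t→s between vowels (before a back vowel))
  wusalpet → wusarpet   (l→r after a vowel, before a labial obstruent)
  wusarpet → wusarpes   (t→s word-finally)
So the Hisole cognate is 'wusarpes'.

wusarpes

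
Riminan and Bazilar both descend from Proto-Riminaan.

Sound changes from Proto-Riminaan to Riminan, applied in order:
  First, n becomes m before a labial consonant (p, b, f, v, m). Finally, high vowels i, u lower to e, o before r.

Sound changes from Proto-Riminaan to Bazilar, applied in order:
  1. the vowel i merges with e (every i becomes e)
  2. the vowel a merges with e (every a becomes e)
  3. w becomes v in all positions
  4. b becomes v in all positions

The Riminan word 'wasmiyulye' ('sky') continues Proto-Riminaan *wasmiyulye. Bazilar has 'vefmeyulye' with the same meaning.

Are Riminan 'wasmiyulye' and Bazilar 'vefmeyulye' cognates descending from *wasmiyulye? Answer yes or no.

no

Derive the expected Bazilar reflex of *wasmiyulye:
Bazilar: start from *wasmiyulye.
  rule 1 (vowel merger): wasmiyulye → wasmeyulye
  rule 2 (vowel merger): wasmeyulye → wesmeyulye
  rule 3 (unconditioned shift): wesmeyulye → vesmeyulye
  rule 4: no change — vesmeyulye
  ⇒ Bazilar vesmeyulye
The regular Bazilar reflex would be 'vesmeyulye', but the attested form is 'vefmeyulye'. The correspondence is irregular, so they are not cognates (the Bazilar form has a different source).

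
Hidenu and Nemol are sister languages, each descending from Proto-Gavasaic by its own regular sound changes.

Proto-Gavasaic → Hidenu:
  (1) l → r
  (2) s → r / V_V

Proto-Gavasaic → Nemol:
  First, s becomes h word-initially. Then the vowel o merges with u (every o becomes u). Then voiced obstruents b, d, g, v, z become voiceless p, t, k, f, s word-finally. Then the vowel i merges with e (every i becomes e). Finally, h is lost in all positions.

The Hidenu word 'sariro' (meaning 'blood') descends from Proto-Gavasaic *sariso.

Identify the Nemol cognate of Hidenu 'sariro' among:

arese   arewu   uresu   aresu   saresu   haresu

Nemol: *sariso
  sariso → hariso   [debuccalisation]
  hariso → harisu   [vowel merger]
  harisu (rule 3 does not apply)
  harisu → haresu   [vowel merger]
  haresu → aresu   [h-loss]
  giving Nemol aresu.

aresu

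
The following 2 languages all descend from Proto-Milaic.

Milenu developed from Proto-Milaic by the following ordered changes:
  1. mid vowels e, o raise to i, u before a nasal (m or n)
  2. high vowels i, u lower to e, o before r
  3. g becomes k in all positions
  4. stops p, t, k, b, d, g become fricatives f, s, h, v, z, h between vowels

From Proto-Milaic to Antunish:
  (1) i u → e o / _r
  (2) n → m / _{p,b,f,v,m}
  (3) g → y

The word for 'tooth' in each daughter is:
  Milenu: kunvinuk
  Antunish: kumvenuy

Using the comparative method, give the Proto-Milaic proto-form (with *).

*kunvenug

Position 8: Milenu has k, Antunish has y. Taking the neighbouring segments as reconstructed: Milenu k could go back to *k or *g; Antunish y could go back to *g or *y — the one source consistent with every daughter is *g.
Position 5: Milenu has i, Antunish has e. Taking the neighbouring segments as reconstructed: Milenu i could go back to *e or *i; Antunish e can only go back to *e — the one source consistent with every daughter is *e.
Position 3: Milenu has n, Antunish has m. Milenu preserves n here (none of its changes turn any other segment into n), so the proto-segment is *n.
The remaining positions agree across the daughters. Check the candidate against every language:
Milenu: *kunvenug
  kunvenug → kunvinug   [pre-nasal raising]
  kunvinug (rule 2 does not apply)
  kunvinug → kunvinuk   [unconditioned shift]
  kunvinuk (rule 4 does not apply)
  giving Milenu kunvinuk.
Antunish: *kunvenug
  kunvenug (rule 1 does not apply)
  kunvenug → kumvenug   [nasal place assimilation]
  kumvenug → kumvenuy   [unconditioned shift]
  giving Antunish kumvenuy.
*kunvenug is the unique common source.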